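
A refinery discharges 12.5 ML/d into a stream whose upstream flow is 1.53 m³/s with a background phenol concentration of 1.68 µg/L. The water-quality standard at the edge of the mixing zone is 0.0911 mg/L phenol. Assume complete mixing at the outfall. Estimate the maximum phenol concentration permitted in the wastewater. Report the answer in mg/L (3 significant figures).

1.04 mg/L

12.5 ML/d = 0.1447 m³/s.
1.68 µg/L = 0.00168 mg/L.
Mass balance: 0.0911·1.675 = 0.1447·Cₑ + 1.53·0.00168.
Cₑ = (0.1526 − 0.00257) / 0.1447 = 1.037 mg/L.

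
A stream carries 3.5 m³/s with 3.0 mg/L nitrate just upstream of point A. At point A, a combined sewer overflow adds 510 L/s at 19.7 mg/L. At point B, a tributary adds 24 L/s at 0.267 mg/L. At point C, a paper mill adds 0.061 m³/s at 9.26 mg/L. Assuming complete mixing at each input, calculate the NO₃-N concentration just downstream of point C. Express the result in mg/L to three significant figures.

5.16 mg/L

510 L/s = 0.51 m³/s.
After input A: C = (3.5·3 + 0.51·19.7) / 4.01 = 5.124 mg/L.
24 L/s = 0.024 m³/s.
After input B: C = (4.01·5.124 + 0.024·0.267) / 4.034 = 5.095 mg/L.
After input C: C = (4.034·5.095 + 0.061·9.26) / 4.095 = 5.157 mg/L.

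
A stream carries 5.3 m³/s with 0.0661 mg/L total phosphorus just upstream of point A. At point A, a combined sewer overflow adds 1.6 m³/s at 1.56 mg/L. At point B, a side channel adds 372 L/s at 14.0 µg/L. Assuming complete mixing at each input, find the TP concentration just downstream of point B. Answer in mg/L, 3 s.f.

After input A: C = (5.3·0.0661 + 1.6·1.56) / 6.9 = 0.4125 mg/L.
372 L/s = 0.372 m³/s.
14.0 µg/L = 0.014 mg/L.
After input B: C = (6.9·0.4125 + 0.372·0.014) / 7.272 = 0.3921 mg/L.

0.392 mg/L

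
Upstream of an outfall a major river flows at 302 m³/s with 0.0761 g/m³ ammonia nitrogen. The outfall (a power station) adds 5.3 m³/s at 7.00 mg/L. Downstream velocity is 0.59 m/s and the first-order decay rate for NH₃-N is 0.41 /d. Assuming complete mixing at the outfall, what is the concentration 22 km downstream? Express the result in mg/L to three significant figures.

0.164 mg/L

After complete mixing, C₀ = (5.3·7 + 302·0.0761) / 307.3 = 0.1955 mg/L.
Travel time t = 2.2e+04 m / 0.59 m/s = 3.729e+04 s = 0.4316 d.
C = 0.1955·exp(−0.41·0.4316) = 0.1955·0.8378 = 0.1638 mg/L.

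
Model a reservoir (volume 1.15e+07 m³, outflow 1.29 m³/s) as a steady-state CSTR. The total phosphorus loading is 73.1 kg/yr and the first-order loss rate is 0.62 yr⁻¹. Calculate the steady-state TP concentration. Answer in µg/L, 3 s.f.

Outflow Q = 1.29 m³/s × 3.156e+07 s/yr = 4.071e+07 m³/yr.
Steady-state CSTR mass balance: W = Q·C + k·V·C, so C = W/(Q + kV).
Q + kV = 4.071e+07 + 0.62·1.15e+07 = 4.784e+07 m³/yr.
C = 73.1/4.784e+07 = 1.528e-06 kg/m³ = 0.001528 mg/L = 1.528 µg/L.

1.53 µg/L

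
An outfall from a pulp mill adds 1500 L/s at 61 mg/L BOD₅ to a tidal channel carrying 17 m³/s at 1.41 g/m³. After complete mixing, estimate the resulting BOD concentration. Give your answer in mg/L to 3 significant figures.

1500 L/s = 1.5 m³/s.
Flow-weighted mixing gives C = (1.5·61 + 17·1.41) / (1.5 + 17) = 115.5/18.5 = 6.242 mg/L.

6.24 mg/L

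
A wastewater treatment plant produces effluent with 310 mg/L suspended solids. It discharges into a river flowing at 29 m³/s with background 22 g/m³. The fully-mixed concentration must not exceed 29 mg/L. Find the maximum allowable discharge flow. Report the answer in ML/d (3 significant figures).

Mass balance at complete mixing: C_std·(Q_w + Q_r) = Q_w·C_e + Q_r·C_b.
Rearranging, Q_w = Q_r·(C_std − C_b)/(C_e − C_std) = 29·(29 − 22) / (310 − 29) = 0.7224 m³/s.
= 62.42 ML/d.

62.4 ML/d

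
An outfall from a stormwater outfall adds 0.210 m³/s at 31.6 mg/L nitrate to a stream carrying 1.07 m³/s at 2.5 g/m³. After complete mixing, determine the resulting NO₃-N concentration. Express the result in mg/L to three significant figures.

Flow-weighted mixing gives C = (0.21·31.6 + 1.07·2.5) / (0.21 + 1.07) = 9.311/1.28 = 7.274 mg/L.

7.27 mg/L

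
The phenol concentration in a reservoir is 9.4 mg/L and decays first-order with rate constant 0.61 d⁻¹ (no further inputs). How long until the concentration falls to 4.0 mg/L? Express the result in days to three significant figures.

1.40 d

t = ln(C₀/C)/k = ln(9.4/4.0)/0.61 = 0.8544/0.61 = 1.401 d.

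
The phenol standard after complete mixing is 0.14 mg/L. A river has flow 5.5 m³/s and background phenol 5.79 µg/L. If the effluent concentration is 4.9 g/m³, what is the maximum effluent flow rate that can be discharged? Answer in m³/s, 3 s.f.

0.155 m³/s

5.79 µg/L = 0.00579 mg/L.
Mass balance at complete mixing: C_std·(Q_w + Q_r) = Q_w·C_e + Q_r·C_b.
Rearranging, Q_w = Q_r·(C_std − C_b)/(C_e − C_std) = 5.5·(0.14 − 0.00579) / (4.9 − 0.14) = 0.1551 m³/s.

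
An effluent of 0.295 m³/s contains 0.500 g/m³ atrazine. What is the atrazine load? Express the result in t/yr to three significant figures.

Mass flux = Q·C = 0.295 m³/s × 0.5 g/m³ = 0.1475 g/s.
= 0.1475 g/s × 31.56 = 4.655 t/yr.

4.65 t/yr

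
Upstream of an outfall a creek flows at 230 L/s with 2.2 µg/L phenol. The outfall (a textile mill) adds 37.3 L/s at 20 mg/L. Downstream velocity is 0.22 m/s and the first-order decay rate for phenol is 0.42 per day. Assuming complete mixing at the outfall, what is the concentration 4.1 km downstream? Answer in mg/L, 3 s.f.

37.3 L/s = 0.0373 m³/s.
230 L/s = 0.23 m³/s.
2.2 µg/L = 0.0022 mg/L.
After complete mixing, C₀ = (0.0373·20 + 0.23·0.0022) / 0.2673 = 2.793 mg/L.
Travel time t = 4100 m / 0.22 m/s = 1.864e+04 s = 0.2157 d.
C = 2.793·exp(−0.42·0.2157) = 2.793·0.9134 = 2.551 mg/L.

2.55 mg/L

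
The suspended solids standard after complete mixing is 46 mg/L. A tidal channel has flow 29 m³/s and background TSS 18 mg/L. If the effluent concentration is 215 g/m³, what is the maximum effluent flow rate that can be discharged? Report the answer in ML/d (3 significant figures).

Mass balance at complete mixing: C_std·(Q_w + Q_r) = Q_w·C_e + Q_r·C_b.
Rearranging, Q_w = Q_r·(C_std − C_b)/(C_e − C_std) = 29·(46 − 18) / (215 − 46) = 4.805 m³/s.
= 415.1 ML/d.

415 ML/d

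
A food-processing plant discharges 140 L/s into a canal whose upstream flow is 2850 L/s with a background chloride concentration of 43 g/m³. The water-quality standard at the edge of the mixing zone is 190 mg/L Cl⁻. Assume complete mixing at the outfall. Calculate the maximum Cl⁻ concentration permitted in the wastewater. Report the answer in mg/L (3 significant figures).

3180 mg/L

140 L/s = 0.14 m³/s.
2850 L/s = 2.85 m³/s.
Mass balance: 190·2.99 = 0.14·Cₑ + 2.85·43.
Cₑ = (568.1 − 122.5) / 0.14 = 3182 mg/L.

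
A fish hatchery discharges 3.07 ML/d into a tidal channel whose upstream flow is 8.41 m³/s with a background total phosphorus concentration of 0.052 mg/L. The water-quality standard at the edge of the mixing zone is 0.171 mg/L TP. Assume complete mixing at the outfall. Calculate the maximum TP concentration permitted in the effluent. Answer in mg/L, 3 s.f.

28.3 mg/L

3.07 ML/d = 0.03553 m³/s.
Mass balance: 0.171·8.446 = 0.03553·Cₑ + 8.41·0.052.
Cₑ = (1.444 − 0.4373) / 0.03553 = 28.34 mg/L.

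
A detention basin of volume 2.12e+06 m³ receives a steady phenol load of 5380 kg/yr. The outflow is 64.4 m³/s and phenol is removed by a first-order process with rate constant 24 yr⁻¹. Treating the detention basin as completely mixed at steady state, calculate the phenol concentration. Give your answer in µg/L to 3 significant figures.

2.58 µg/L

Outflow Q = 64.4 m³/s × 3.156e+07 s/yr = 2.032e+09 m³/yr.
Steady-state CSTR mass balance: W = Q·C + k·V·C, so C = W/(Q + kV).
Q + kV = 2.032e+09 + 24·2.12e+06 = 2.083e+09 m³/yr.
C = 5380/2.083e+09 = 2.583e-06 kg/m³ = 0.002583 mg/L = 2.583 µg/L.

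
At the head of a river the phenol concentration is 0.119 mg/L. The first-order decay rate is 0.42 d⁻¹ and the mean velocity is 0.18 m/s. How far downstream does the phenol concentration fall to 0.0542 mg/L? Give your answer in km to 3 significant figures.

From C = C₀·e^(−kt), t = ln(C₀/C)/k = ln(0.119/0.0542)/0.42 = 0.7864/0.42 = 1.872 d.
Distance = v·t = 0.18 m/s × 1.618e+05 s = 2.912e+04 m = 29.12 km.

29.1 km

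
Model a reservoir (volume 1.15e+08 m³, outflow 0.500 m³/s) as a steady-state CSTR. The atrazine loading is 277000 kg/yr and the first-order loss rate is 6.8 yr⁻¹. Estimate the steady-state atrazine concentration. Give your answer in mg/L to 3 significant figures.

Outflow Q = 0.500 m³/s × 3.156e+07 s/yr = 1.578e+07 m³/yr.
Steady-state CSTR mass balance: W = Q·C + k·V·C, so C = W/(Q + kV).
Q + kV = 1.578e+07 + 6.8·1.15e+08 = 7.978e+08 m³/yr.
C = 277000/7.978e+08 = 0.0003472 kg/m³ = 0.3472 mg/L.

0.347 mg/L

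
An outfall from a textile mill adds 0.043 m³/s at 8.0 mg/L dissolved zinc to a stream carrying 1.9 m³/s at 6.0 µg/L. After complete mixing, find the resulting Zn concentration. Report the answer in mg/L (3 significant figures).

0.183 mg/L

6.0 µg/L = 0.006 mg/L.
Conservation of mass across the mixing zone: C = (0.043·8 + 1.9·0.006) / (0.043 + 1.9) = 0.3554/1.943 = 0.1829 mg/L.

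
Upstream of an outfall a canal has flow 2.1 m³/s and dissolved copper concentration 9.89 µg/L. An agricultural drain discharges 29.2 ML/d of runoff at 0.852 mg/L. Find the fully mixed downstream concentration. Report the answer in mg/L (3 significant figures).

0.127 mg/L

29.2 ML/d = 0.338 m³/s.
9.89 µg/L = 0.00989 mg/L.
Conservation of mass across the mixing zone: C = (0.338·0.852 + 2.1·0.00989) / (0.338 + 2.1) = 0.3087/2.438 = 0.1266 mg/L.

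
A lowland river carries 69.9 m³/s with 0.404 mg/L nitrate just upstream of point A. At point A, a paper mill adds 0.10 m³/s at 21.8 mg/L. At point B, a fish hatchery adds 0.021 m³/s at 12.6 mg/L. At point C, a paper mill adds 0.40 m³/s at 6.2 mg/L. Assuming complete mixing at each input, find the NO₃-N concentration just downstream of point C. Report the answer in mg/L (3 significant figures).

0.471 mg/L

After input A: C = (69.9·0.404 + 0.1·21.8) / 70 = 0.4346 mg/L.
After input B: C = (70·0.4346 + 0.021·12.6) / 70.02 = 0.4382 mg/L.
After input C: C = (70.02·0.4382 + 0.4·6.2) / 70.42 = 0.4709 mg/L.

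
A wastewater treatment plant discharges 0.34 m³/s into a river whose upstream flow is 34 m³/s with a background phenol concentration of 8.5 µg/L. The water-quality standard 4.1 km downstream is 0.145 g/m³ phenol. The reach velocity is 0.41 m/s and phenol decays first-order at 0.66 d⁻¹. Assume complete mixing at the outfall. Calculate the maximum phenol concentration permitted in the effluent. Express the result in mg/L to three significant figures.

8.5 µg/L = 0.0085 mg/L.
Travel time to the compliance point: t = 4100/0.41 = 1e+04 s = 0.1157 d; decay factor exp(−0.66·0.1157) = 0.9265.
So the concentration just after mixing may be at most 0.145/0.9265 = 0.1565 mg/L.
Mass balance: 0.1565·34.34 = 0.34·Cₑ + 34·0.0085.
Cₑ = (5.375 − 0.289) / 0.34 = 14.96 mg/L.

15.0 mg/L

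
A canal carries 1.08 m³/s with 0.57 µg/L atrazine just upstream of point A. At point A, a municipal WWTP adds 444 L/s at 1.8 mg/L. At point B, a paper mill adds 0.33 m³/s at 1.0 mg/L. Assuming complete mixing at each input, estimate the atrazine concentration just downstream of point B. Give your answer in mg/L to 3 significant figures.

0.609 mg/L

0.57 µg/L = 0.00057 mg/L.
444 L/s = 0.444 m³/s.
After input A: C = (1.08·0.00057 + 0.444·1.8) / 1.524 = 0.5248 mg/L.
After input B: C = (1.524·0.5248 + 0.33·1) / 1.854 = 0.6094 mg/L.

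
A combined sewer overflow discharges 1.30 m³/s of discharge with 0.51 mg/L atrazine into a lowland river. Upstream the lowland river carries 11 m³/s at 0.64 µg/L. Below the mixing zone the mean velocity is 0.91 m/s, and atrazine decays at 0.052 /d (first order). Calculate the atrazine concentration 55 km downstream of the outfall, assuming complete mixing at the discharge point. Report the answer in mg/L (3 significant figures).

0.64 µg/L = 0.00064 mg/L.
After complete mixing, C₀ = (1.3·0.51 + 11·0.00064) / 12.3 = 0.05447 mg/L.
Travel time t = 5.5e+04 m / 0.91 m/s = 6.044e+04 s = 0.6995 d.
C = 0.05447·exp(−0.052·0.6995) = 0.05447·0.9643 = 0.05253 mg/L.

0.0525 mg/L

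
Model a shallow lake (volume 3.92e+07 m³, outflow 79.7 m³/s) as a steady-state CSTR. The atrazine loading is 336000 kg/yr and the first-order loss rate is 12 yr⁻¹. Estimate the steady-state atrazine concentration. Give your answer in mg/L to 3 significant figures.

0.113 mg/L

Outflow Q = 79.7 m³/s × 3.156e+07 s/yr = 2.515e+09 m³/yr.
Steady-state CSTR mass balance: W = Q·C + k·V·C, so C = W/(Q + kV).
Q + kV = 2.515e+09 + 12·3.92e+07 = 2.986e+09 m³/yr.
C = 336000/2.986e+09 = 0.0001125 kg/m³ = 0.1125 mg/L.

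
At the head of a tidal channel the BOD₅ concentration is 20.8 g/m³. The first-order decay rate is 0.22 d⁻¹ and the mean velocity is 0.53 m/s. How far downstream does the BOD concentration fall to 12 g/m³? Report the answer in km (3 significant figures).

114 km

From C = C₀·e^(−kt), t = ln(C₀/C)/k = ln(20.8/12)/0.22 = 0.55/0.22 = 2.5 d.
Distance = v·t = 0.53 m/s × 2.16e+05 s = 1.145e+05 m = 114.5 km.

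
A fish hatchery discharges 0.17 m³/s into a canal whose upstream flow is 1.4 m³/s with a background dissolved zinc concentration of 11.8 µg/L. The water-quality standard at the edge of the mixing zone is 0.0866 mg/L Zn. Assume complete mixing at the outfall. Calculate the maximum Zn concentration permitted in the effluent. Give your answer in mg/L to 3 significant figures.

0.703 mg/L

11.8 µg/L = 0.0118 mg/L.
Mass balance: 0.0866·1.57 = 0.17·Cₑ + 1.4·0.0118.
Cₑ = (0.136 − 0.01652) / 0.17 = 0.7026 mg/L.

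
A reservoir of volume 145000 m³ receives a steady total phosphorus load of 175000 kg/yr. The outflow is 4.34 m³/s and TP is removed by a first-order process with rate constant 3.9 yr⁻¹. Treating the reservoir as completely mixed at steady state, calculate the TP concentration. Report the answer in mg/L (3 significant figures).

1.27 mg/L

Outflow Q = 4.34 m³/s × 3.156e+07 s/yr = 1.37e+08 m³/yr.
Steady-state CSTR mass balance: W = Q·C + k·V·C, so C = W/(Q + kV).
Q + kV = 1.37e+08 + 3.9·145000 = 1.375e+08 m³/yr.
C = 175000/1.375e+08 = 0.001272 kg/m³ = 1.272 mg/L.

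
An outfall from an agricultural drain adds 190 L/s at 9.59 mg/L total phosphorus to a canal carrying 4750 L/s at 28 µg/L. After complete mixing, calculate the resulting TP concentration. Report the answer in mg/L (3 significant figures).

190 L/s = 0.19 m³/s.
4750 L/s = 4.75 m³/s.
28 µg/L = 0.028 mg/L.
By mass balance at complete mixing, C = (0.19·9.59 + 4.75·0.028) / (0.19 + 4.75) = 1.955/4.94 = 0.3958 mg/L.

0.396 mg/L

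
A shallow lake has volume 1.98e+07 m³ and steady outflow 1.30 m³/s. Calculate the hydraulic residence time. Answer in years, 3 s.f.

Q = 1.30 m³/s × 3.156e+07 s/yr = 4.102e+07 m³/yr.
Hydraulic residence time τ = V/Q = 1.98e+07/4.102e+07 = 0.4826 yr.

0.483 yr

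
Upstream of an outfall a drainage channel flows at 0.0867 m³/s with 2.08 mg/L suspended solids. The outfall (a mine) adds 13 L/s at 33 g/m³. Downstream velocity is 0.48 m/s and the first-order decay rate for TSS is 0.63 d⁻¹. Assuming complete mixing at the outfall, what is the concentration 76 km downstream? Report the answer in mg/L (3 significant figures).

1.93 mg/L

13 L/s = 0.013 m³/s.
After complete mixing, C₀ = (0.013·33 + 0.0867·2.08) / 0.0997 = 6.112 mg/L.
Travel time t = 7.6e+04 m / 0.48 m/s = 1.583e+05 s = 1.833 d.
C = 6.112·exp(−0.63·1.833) = 6.112·0.3152 = 1.926 mg/L.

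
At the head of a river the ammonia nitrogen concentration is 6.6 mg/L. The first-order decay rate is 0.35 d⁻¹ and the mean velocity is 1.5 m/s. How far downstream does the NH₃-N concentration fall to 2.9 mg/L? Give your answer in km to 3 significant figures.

305 km

From C = C₀·e^(−kt), t = ln(C₀/C)/k = ln(6.6/2.9)/0.35 = 0.8224/0.35 = 2.35 d.
Distance = v·t = 1.5 m/s × 2.03e+05 s = 3.045e+05 m = 304.5 km.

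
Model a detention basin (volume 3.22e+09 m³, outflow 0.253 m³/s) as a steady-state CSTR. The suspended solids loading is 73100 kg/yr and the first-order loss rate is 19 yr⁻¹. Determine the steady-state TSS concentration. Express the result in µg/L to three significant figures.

Outflow Q = 0.253 m³/s × 3.156e+07 s/yr = 7.984e+06 m³/yr.
Steady-state CSTR mass balance: W = Q·C + k·V·C, so C = W/(Q + kV).
Q + kV = 7.984e+06 + 19·3.22e+09 = 6.119e+10 m³/yr.
C = 73100/6.119e+10 = 1.195e-06 kg/m³ = 0.001195 mg/L = 1.195 µg/L.

1.19 µg/L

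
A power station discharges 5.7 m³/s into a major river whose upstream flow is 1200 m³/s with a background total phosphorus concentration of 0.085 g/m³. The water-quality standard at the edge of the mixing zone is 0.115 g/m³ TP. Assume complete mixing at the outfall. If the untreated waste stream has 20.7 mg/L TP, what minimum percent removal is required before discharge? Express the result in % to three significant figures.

Mass balance: 0.115·1206 = 5.7·Cₑ + 1200·0.085.
Cₑ = (138.7 − 102) / 5.7 = 6.431 mg/L.
Required removal = 1 − 6.431/20.7 = 68.93 %.

68.9 %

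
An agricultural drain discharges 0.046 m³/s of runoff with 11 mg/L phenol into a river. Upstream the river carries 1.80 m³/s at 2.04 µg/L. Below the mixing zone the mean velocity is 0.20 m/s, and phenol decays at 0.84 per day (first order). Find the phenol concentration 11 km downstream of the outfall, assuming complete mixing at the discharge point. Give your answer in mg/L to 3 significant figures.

0.162 mg/L

2.04 µg/L = 0.00204 mg/L.
After complete mixing, C₀ = (0.046·11 + 1.8·0.00204) / 1.846 = 0.2761 mg/L.
Travel time t = 1.1e+04 m / 0.20 m/s = 5.5e+04 s = 0.6366 d.
C = 0.2761·exp(−0.84·0.6366) = 0.2761·0.5858 = 0.1617 mg/L.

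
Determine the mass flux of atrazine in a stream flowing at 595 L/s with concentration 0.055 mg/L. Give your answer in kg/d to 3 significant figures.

2.83 kg/d

595 L/s = 0.595 m³/s.
Mass flux = Q·C = 0.595 m³/s × 0.055 g/m³ = 0.03272 g/s.
= 0.03272 g/s × 86.4 = 2.827 kg/d.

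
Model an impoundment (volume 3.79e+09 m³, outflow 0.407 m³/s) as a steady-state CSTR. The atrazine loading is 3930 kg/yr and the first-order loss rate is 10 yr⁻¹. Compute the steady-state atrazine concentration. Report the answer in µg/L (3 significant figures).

Outflow Q = 0.407 m³/s × 3.156e+07 s/yr = 1.284e+07 m³/yr.
Steady-state CSTR mass balance: W = Q·C + k·V·C, so C = W/(Q + kV).
Q + kV = 1.284e+07 + 10·3.79e+09 = 3.791e+10 m³/yr.
C = 3930/3.791e+10 = 1.037e-07 kg/m³ = 0.0001037 mg/L = 0.1037 µg/L.

0.104 µg/L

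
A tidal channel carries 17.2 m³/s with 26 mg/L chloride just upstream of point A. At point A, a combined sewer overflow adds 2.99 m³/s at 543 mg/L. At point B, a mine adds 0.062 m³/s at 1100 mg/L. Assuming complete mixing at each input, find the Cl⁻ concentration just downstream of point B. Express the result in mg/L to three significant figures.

106 mg/L

After input A: C = (17.2·26 + 2.99·543) / 20.19 = 102.6 mg/L.
After input B: C = (20.19·102.6 + 0.062·1100) / 20.25 = 105.6 mg/L.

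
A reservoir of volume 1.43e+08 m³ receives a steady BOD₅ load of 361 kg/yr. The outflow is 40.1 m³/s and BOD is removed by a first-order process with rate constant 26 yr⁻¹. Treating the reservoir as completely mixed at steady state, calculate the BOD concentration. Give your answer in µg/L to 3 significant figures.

0.0724 µg/L

Outflow Q = 40.1 m³/s × 3.156e+07 s/yr = 1.265e+09 m³/yr.
Steady-state CSTR mass balance: W = Q·C + k·V·C, so C = W/(Q + kV).
Q + kV = 1.265e+09 + 26·1.43e+08 = 4.983e+09 m³/yr.
C = 361/4.983e+09 = 7.244e-08 kg/m³ = 7.244e-05 mg/L = 0.07244 µg/L.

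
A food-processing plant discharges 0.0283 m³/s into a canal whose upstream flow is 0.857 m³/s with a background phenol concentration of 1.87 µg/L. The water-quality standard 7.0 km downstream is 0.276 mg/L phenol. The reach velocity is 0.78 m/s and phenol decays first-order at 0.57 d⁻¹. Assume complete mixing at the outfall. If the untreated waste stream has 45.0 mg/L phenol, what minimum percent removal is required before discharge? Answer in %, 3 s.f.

79.8 %

1.87 µg/L = 0.00187 mg/L.
Travel time to the compliance point: t = 7000/0.78 = 8974 s = 0.1039 d; decay factor exp(−0.57·0.1039) = 0.9425.
So the concentration just after mixing may be at most 0.276/0.9425 = 0.2928 mg/L.
Mass balance: 0.2928·0.8853 = 0.0283·Cₑ + 0.857·0.00187.
Cₑ = (0.2592 − 0.001603) / 0.0283 = 9.104 mg/L.
Required removal = 1 − 9.104/45.0 = 79.77 %.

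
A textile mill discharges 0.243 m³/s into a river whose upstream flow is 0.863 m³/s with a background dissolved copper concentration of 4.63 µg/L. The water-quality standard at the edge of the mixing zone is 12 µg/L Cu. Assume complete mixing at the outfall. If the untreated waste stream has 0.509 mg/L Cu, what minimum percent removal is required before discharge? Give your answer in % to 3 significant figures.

4.63 µg/L = 0.00463 mg/L.
12 µg/L = 0.012 mg/L.
Mass balance: 0.012·1.106 = 0.243·Cₑ + 0.863·0.00463.
Cₑ = (0.01327 − 0.003996) / 0.243 = 0.03817 mg/L.
Required removal = 1 − 0.03817/0.509 = 92.5 %.

92.5 %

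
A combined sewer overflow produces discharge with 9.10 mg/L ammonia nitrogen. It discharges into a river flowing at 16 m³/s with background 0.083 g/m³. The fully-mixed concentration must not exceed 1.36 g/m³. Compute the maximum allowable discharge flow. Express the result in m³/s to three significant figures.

Mass balance at complete mixing: C_std·(Q_w + Q_r) = Q_w·C_e + Q_r·C_b.
Rearranging, Q_w = Q_r·(C_std − C_b)/(C_e − C_std) = 16·(1.36 − 0.083) / (9.1 − 1.36) = 2.64 m³/s.

2.64 m³/s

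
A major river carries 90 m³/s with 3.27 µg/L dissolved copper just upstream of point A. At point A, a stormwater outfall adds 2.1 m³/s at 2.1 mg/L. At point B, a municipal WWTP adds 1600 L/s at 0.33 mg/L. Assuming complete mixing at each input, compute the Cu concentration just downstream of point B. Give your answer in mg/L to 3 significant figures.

3.27 µg/L = 0.00327 mg/L.
After input A: C = (90·0.00327 + 2.1·2.1) / 92.1 = 0.05108 mg/L.
1600 L/s = 1.6 m³/s.
After input B: C = (92.1·0.05108 + 1.6·0.33) / 93.7 = 0.05584 mg/L.

0.0558 mg/L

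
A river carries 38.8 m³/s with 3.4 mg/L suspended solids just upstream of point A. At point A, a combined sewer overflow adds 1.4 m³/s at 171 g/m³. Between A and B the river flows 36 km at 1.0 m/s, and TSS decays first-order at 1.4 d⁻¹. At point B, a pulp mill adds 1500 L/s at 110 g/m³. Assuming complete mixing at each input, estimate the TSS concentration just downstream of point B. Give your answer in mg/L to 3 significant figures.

After input A: C = (38.8·3.4 + 1.4·171) / 40.2 = 9.237 mg/L.
Over the 36 km reach to input B (t = 3.6e+04 s = 0.4167 d), decay gives C = 9.237·exp(−1.4·0.4167) = 5.154 mg/L.
1500 L/s = 1.5 m³/s.
After input B: C = (40.2·5.154 + 1.5·110) / 41.7 = 8.926 mg/L.

8.93 mg/L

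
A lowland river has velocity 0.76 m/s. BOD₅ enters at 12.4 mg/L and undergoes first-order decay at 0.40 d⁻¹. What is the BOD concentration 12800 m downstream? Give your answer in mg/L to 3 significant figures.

Travel time t = 12800 m / 0.76 m/s = 1.28e+04/0.76 = 1.684e+04 s = 0.1949 d.
First-order decay: C = 12.4·exp(−0.40·0.1949) = 12.4·0.925 = 11.47 mg/L.

11.5 mg/L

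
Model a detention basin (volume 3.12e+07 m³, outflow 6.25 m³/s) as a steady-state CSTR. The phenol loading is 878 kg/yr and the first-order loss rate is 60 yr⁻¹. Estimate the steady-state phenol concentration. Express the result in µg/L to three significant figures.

Outflow Q = 6.25 m³/s × 3.156e+07 s/yr = 1.972e+08 m³/yr.
Steady-state CSTR mass balance: W = Q·C + k·V·C, so C = W/(Q + kV).
Q + kV = 1.972e+08 + 60·3.12e+07 = 2.069e+09 m³/yr.
C = 878/2.069e+09 = 4.243e-07 kg/m³ = 0.0004243 mg/L = 0.4243 µg/L.

0.424 µg/L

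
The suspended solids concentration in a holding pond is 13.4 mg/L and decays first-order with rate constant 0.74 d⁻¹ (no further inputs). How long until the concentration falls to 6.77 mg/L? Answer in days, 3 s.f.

t = ln(C₀/C)/k = ln(13.4/6.77)/0.74 = 0.6828/0.74 = 0.9226 d.

0.923 d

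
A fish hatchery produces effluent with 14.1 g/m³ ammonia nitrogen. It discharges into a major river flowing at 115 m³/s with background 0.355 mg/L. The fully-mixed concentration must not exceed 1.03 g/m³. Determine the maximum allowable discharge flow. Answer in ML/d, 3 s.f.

513 ML/d

Mass balance at complete mixing: C_std·(Q_w + Q_r) = Q_w·C_e + Q_r·C_b.
Rearranging, Q_w = Q_r·(C_std − C_b)/(C_e − C_std) = 115·(1.03 − 0.355) / (14.1 − 1.03) = 5.939 m³/s.
= 513.1 ML/d.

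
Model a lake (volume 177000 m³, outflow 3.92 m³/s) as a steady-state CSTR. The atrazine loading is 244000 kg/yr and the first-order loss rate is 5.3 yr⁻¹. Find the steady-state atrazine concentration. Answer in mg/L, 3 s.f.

1.96 mg/L

Outflow Q = 3.92 m³/s × 3.156e+07 s/yr = 1.237e+08 m³/yr.
Steady-state CSTR mass balance: W = Q·C + k·V·C, so C = W/(Q + kV).
Q + kV = 1.237e+08 + 5.3·177000 = 1.246e+08 m³/yr.
C = 244000/1.246e+08 = 0.001958 kg/m³ = 1.958 mg/L.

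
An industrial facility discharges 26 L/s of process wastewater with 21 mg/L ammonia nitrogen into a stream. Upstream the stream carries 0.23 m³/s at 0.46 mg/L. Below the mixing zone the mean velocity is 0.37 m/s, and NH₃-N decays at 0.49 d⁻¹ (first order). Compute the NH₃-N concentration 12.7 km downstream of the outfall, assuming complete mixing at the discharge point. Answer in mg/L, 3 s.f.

2.10 mg/L

26 L/s = 0.026 m³/s.
After complete mixing, C₀ = (0.026·21 + 0.23·0.46) / 0.256 = 2.546 mg/L.
Travel time t = 1.27e+04 m / 0.37 m/s = 3.432e+04 s = 0.3973 d.
C = 2.546·exp(−0.49·0.3973) = 2.546·0.8231 = 2.096 mg/L.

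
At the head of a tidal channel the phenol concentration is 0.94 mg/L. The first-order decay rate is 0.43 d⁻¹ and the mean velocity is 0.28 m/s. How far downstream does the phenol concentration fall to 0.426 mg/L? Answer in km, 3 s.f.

44.5 km

From C = C₀·e^(−kt), t = ln(C₀/C)/k = ln(0.94/0.426)/0.43 = 0.7914/0.43 = 1.841 d.
Distance = v·t = 0.28 m/s × 1.59e+05 s = 4.453e+04 m = 44.53 km.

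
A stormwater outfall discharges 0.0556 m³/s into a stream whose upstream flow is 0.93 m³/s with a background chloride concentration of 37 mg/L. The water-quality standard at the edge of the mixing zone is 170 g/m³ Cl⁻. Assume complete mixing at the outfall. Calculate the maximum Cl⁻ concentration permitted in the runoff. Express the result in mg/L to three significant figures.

2390 mg/L

Mass balance: 170·0.9856 = 0.0556·Cₑ + 0.93·37.
Cₑ = (167.6 − 34.41) / 0.0556 = 2395 mg/L.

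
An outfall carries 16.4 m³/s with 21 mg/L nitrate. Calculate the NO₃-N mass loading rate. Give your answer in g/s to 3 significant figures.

Mass flux = Q·C = 16.4 m³/s × 21 g/m³ = 344.4 g/s.

344 g/s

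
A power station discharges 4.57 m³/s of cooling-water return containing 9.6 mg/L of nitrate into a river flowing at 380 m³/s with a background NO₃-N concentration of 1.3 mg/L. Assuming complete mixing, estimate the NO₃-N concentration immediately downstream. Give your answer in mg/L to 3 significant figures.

By mass balance at complete mixing, C = (4.57·9.6 + 380·1.3) / (4.57 + 380) = 537.9/384.6 = 1.399 mg/L.

1.40 mg/L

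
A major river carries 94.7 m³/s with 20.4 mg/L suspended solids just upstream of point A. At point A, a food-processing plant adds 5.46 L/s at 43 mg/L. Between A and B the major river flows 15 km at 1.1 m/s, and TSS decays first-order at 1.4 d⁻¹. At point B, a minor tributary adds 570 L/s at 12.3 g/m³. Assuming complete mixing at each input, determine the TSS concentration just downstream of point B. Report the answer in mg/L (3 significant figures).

5.46 L/s = 0.00546 m³/s.
After input A: C = (94.7·20.4 + 0.00546·43) / 94.71 = 20.4 mg/L.
Over the 15 km reach to input B (t = 1.364e+04 s = 0.1578 d), decay gives C = 20.4·exp(−1.4·0.1578) = 16.36 mg/L.
570 L/s = 0.57 m³/s.
After input B: C = (94.71·16.36 + 0.57·12.3) / 95.28 = 16.33 mg/L.

16.3 mg/L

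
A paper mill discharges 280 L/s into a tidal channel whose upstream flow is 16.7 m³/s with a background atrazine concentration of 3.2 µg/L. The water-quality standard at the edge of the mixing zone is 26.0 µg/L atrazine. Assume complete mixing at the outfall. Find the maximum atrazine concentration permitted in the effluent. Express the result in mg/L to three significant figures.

280 L/s = 0.28 m³/s.
3.2 µg/L = 0.0032 mg/L.
26.0 µg/L = 0.026 mg/L.
Mass balance: 0.026·16.98 = 0.28·Cₑ + 16.7·0.0032.
Cₑ = (0.4415 − 0.05344) / 0.28 = 1.386 mg/L.

1.39 mg/L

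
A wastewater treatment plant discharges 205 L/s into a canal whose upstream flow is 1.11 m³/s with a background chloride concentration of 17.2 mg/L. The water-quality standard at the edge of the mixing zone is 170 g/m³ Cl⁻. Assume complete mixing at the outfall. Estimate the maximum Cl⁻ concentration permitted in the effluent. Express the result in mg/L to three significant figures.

997 mg/L

205 L/s = 0.205 m³/s.
Mass balance: 170·1.315 = 0.205·Cₑ + 1.11·17.2.
Cₑ = (223.6 − 19.09) / 0.205 = 997.4 mg/L.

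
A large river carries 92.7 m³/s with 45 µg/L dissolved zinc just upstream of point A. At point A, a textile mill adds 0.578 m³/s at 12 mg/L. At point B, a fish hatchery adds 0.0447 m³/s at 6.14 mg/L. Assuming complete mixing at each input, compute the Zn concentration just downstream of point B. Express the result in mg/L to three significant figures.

0.122 mg/L

45 µg/L = 0.045 mg/L.
After input A: C = (92.7·0.045 + 0.578·12) / 93.28 = 0.1191 mg/L.
After input B: C = (93.28·0.1191 + 0.0447·6.14) / 93.32 = 0.122 mg/L.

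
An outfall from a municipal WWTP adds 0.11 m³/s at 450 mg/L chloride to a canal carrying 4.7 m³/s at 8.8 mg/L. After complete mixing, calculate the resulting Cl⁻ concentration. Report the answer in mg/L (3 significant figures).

By mass balance at complete mixing, C = (0.11·450 + 4.7·8.8) / (0.11 + 4.7) = 90.86/4.81 = 18.89 mg/L.

18.9 mg/L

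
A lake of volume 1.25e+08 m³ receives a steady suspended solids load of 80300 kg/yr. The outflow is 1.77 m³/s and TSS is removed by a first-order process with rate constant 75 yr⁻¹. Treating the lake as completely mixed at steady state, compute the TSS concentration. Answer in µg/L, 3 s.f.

8.51 µg/L

Outflow Q = 1.77 m³/s × 3.156e+07 s/yr = 5.586e+07 m³/yr.
Steady-state CSTR mass balance: W = Q·C + k·V·C, so C = W/(Q + kV).
Q + kV = 5.586e+07 + 75·1.25e+08 = 9.431e+09 m³/yr.
C = 80300/9.431e+09 = 8.515e-06 kg/m³ = 0.008515 mg/L = 8.515 µg/L.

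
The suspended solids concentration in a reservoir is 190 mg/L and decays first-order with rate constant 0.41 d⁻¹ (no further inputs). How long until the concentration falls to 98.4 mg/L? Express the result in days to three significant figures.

1.60 d

t = ln(C₀/C)/k = ln(190/98.4)/0.41 = 0.658/0.41 = 1.605 d.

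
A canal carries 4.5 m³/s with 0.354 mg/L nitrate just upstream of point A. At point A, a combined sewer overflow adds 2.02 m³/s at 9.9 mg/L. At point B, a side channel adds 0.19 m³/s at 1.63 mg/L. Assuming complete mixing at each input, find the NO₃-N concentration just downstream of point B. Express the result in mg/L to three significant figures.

3.26 mg/L

After input A: C = (4.5·0.354 + 2.02·9.9) / 6.52 = 3.312 mg/L.
After input B: C = (6.52·3.312 + 0.19·1.63) / 6.71 = 3.264 mg/L.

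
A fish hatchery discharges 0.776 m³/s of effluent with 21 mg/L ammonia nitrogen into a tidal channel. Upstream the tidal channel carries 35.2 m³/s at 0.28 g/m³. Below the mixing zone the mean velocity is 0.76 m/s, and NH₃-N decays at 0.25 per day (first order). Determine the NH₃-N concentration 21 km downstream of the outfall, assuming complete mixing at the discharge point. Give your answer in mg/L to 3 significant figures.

After complete mixing, C₀ = (0.776·21 + 35.2·0.28) / 35.98 = 0.7269 mg/L.
Travel time t = 2.1e+04 m / 0.76 m/s = 2.763e+04 s = 0.3198 d.
C = 0.7269·exp(−0.25·0.3198) = 0.7269·0.9232 = 0.6711 mg/L.

0.671 mg/L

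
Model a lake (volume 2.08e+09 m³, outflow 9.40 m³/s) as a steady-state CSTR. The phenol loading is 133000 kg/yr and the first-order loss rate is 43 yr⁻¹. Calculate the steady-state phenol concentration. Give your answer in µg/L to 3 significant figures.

1.48 µg/L

Outflow Q = 9.40 m³/s × 3.156e+07 s/yr = 2.966e+08 m³/yr.
Steady-state CSTR mass balance: W = Q·C + k·V·C, so C = W/(Q + kV).
Q + kV = 2.966e+08 + 43·2.08e+09 = 8.974e+10 m³/yr.
C = 133000/8.974e+10 = 1.482e-06 kg/m³ = 0.001482 mg/L = 1.482 µg/L.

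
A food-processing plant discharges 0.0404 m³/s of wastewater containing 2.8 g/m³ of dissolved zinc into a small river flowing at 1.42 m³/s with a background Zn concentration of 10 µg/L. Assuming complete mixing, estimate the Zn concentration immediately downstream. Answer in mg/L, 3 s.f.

10 µg/L = 0.01 mg/L.
Conservation of mass across the mixing zone: C = (0.0404·2.8 + 1.42·0.01) / (0.0404 + 1.42) = 0.1273/1.46 = 0.08718 mg/L.

0.0872 mg/L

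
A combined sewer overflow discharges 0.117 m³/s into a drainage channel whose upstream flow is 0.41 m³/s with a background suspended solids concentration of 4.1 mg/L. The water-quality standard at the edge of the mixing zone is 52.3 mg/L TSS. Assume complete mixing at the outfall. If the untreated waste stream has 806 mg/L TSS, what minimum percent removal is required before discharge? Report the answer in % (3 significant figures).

72.6 %

Mass balance: 52.3·0.527 = 0.117·Cₑ + 0.41·4.1.
Cₑ = (27.56 − 1.681) / 0.117 = 221.2 mg/L.
Required removal = 1 − 221.2/806 = 72.56 %.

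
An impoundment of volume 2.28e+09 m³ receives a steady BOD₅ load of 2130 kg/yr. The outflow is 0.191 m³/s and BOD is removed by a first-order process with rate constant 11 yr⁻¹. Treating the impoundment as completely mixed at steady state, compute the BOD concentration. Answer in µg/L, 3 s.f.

Outflow Q = 0.191 m³/s × 3.156e+07 s/yr = 6.028e+06 m³/yr.
Steady-state CSTR mass balance: W = Q·C + k·V·C, so C = W/(Q + kV).
Q + kV = 6.028e+06 + 11·2.28e+09 = 2.509e+10 m³/yr.
C = 2130/2.509e+10 = 8.491e-08 kg/m³ = 8.491e-05 mg/L = 0.08491 µg/L.

0.0849 µg/L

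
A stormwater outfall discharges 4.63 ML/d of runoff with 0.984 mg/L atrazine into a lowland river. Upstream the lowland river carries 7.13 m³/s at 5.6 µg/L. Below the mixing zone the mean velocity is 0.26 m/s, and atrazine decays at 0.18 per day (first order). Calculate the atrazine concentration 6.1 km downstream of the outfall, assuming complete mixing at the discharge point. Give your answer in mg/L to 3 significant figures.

0.0123 mg/L

4.63 ML/d = 0.05359 m³/s.
5.6 µg/L = 0.0056 mg/L.
After complete mixing, C₀ = (0.05359·0.984 + 7.13·0.0056) / 7.184 = 0.0129 mg/L.
Travel time t = 6100 m / 0.26 m/s = 2.346e+04 s = 0.2715 d.
C = 0.0129·exp(−0.18·0.2715) = 0.0129·0.9523 = 0.01228 mg/L.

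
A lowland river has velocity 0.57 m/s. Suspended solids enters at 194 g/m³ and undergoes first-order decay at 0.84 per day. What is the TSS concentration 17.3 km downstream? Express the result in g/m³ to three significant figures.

Travel time t = 17.3 km / 0.57 m/s = 1.73e+04/0.57 = 3.035e+04 s = 0.3513 d.
First-order decay: C = 194·exp(−0.84·0.3513) = 194·0.7445 = 144.4 g/m³.

144 g/m³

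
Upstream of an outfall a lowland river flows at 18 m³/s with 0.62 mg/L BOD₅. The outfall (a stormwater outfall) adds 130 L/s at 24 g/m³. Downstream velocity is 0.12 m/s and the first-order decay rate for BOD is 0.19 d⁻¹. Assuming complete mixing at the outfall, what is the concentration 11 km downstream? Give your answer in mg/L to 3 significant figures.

0.644 mg/L

130 L/s = 0.13 m³/s.
After complete mixing, C₀ = (0.13·24 + 18·0.62) / 18.13 = 0.7876 mg/L.
Travel time t = 1.1e+04 m / 0.12 m/s = 9.167e+04 s = 1.061 d.
C = 0.7876·exp(−0.19·1.061) = 0.7876·0.8174 = 0.6438 mg/L.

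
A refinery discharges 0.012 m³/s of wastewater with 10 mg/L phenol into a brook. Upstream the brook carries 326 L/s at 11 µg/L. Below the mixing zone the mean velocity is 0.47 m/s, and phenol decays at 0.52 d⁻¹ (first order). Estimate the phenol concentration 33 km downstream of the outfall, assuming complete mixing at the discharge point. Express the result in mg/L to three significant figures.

0.240 mg/L

326 L/s = 0.326 m³/s.
11 µg/L = 0.011 mg/L.
After complete mixing, C₀ = (0.012·10 + 0.326·0.011) / 0.338 = 0.3656 mg/L.
Travel time t = 3.3e+04 m / 0.47 m/s = 7.021e+04 s = 0.8126 d.
C = 0.3656·exp(−0.52·0.8126) = 0.3656·0.6554 = 0.2396 mg/L.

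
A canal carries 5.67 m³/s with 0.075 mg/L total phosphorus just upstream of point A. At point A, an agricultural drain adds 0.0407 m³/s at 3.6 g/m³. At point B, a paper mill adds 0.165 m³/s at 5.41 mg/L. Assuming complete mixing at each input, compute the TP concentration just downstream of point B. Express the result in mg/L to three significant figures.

0.249 mg/L

After input A: C = (5.67·0.075 + 0.0407·3.6) / 5.711 = 0.1001 mg/L.
After input B: C = (5.711·0.1001 + 0.165·5.41) / 5.876 = 0.2492 mg/L.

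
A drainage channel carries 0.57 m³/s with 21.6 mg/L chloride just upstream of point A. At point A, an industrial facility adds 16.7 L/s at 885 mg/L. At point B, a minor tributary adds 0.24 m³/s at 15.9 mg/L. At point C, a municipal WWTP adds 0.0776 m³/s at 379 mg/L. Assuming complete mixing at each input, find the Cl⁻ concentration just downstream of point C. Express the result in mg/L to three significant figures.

16.7 L/s = 0.0167 m³/s.
After input A: C = (0.57·21.6 + 0.0167·885) / 0.5867 = 46.18 mg/L.
After input B: C = (0.5867·46.18 + 0.24·15.9) / 0.8267 = 37.39 mg/L.
After input C: C = (0.8267·37.39 + 0.0776·379) / 0.9043 = 66.7 mg/L.

66.7 mg/L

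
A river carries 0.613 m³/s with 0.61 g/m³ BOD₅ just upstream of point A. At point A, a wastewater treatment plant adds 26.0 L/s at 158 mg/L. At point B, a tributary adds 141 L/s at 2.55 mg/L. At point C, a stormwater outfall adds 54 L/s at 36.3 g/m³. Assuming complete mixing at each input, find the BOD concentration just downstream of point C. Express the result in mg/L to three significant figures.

8.16 mg/L

26.0 L/s = 0.026 m³/s.
After input A: C = (0.613·0.61 + 0.026·158) / 0.639 = 7.014 mg/L.
141 L/s = 0.141 m³/s.
After input B: C = (0.639·7.014 + 0.141·2.55) / 0.78 = 6.207 mg/L.
54 L/s = 0.054 m³/s.
After input C: C = (0.78·6.207 + 0.054·36.3) / 0.834 = 8.155 mg/L.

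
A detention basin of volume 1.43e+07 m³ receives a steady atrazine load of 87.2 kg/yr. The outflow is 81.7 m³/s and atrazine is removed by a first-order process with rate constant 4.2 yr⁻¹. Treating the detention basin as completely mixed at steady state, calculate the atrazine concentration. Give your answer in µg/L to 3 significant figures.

Outflow Q = 81.7 m³/s × 3.156e+07 s/yr = 2.578e+09 m³/yr.
Steady-state CSTR mass balance: W = Q·C + k·V·C, so C = W/(Q + kV).
Q + kV = 2.578e+09 + 4.2·1.43e+07 = 2.638e+09 m³/yr.
C = 87.2/2.638e+09 = 3.305e-08 kg/m³ = 3.305e-05 mg/L = 0.03305 µg/L.

0.0331 µg/L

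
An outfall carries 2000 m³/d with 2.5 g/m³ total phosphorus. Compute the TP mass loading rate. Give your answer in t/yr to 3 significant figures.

2000 m³/d = 0.02315 m³/s.
Mass flux = Q·C = 0.02315 m³/s × 2.5 g/m³ = 0.05787 g/s.
= 0.05787 g/s × 31.56 = 1.826 t/yr.

1.83 t/yr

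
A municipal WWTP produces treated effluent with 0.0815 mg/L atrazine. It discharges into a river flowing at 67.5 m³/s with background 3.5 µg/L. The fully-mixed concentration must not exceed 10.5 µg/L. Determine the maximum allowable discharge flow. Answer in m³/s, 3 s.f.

3.5 µg/L = 0.0035 mg/L.
10.5 µg/L = 0.0105 mg/L.
Mass balance at complete mixing: C_std·(Q_w + Q_r) = Q_w·C_e + Q_r·C_b.
Rearranging, Q_w = Q_r·(C_std − C_b)/(C_e − C_std) = 67.5·(0.0105 − 0.0035) / (0.0815 − 0.0105) = 6.655 m³/s.

6.65 m³/s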